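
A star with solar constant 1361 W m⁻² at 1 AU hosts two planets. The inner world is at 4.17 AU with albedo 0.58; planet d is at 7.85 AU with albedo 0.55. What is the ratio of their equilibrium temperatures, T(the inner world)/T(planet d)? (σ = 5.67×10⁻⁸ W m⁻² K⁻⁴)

T₁/T₂ ≈ 1.349

T_eq = [S₀(1−A)/(4σd²)]^(1/4), so T ∝ (1−A)^(1/4) / √d.
T₁ = [1361×0.42/(4×5.67×10⁻⁸×4.17²)]^(1/4) = 109.72 K.
T₂ = [1361×0.45/(4×5.67×10⁻⁸×7.85²)]^(1/4) = 81.36 K.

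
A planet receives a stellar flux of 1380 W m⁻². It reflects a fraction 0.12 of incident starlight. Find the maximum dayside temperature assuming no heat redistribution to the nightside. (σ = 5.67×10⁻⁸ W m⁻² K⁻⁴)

T_ss ≈ 383 K

With no redistribution each surface element balances locally: S(1−A) = σT⁴.
T = [1380 × 0.88 / 5.67×10⁻⁸]^(1/4) = (2.14×10¹⁰)^(1/4) = 383 K.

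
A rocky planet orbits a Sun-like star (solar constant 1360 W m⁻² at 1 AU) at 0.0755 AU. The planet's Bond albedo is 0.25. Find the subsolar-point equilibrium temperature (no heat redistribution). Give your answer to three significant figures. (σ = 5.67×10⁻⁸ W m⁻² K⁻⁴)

Flux at 0.0755 AU: S = 1360/0.0755² = 2.39×10⁵ W m⁻².
At the subsolar point the surface absorbs S(1−A) and emits σT⁴ per unit area — no factor of 4, since only the local patch is in balance.
T = [2.39×10⁵ × 0.75 / 5.67×10⁻⁸]^(1/4) = (3.16×10¹²)^(1/4) = 1330 K.

T_ss ≈ 1330 K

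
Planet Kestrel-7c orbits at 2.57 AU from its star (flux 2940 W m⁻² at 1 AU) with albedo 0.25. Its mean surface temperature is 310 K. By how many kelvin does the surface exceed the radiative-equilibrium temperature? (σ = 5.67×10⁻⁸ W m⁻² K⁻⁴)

ΔT ≈ 114.1 K

S = 2940/2.57² = 445.1 W m⁻².
T_eq = [S(1−A)/(4σ)]^(1/4) = [445.1×0.75/(4×5.67×10⁻⁸)]^(1/4) = 195.9 K.
ΔT = T_surf − T_eq = 310 − 195.9.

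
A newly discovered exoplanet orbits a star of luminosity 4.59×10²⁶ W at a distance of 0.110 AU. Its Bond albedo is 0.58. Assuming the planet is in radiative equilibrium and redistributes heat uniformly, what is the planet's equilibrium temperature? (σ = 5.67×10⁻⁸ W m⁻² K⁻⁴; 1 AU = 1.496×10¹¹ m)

d = 0.110 AU = 1.65×10¹⁰ m.
Flux: S = L/(4πd²) = 4.59×10²⁶/(4π×(1.65×10¹⁰)²) = 1.35×10⁵ W m⁻².
Energy balance: absorbed = emitted ⇒ πR²·S(1−A) = 4πR²·σT_eq⁴, so T_eq⁴ = S(1−A)/(4σ).
T_eq = [1.35×10⁵ × 0.42 / (4 × 5.67×10⁻⁸)]^(1/4) = (2.50×10¹¹)^(1/4) = 707 K.

T_eq ≈ 707 K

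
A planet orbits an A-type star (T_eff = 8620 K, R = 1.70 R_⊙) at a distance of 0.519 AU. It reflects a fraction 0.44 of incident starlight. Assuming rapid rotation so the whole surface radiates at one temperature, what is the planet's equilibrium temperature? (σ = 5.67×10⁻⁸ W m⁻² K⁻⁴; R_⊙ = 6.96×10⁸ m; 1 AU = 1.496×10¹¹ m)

R_⋆ = 1.70 × 6.96×10⁸ = 1.18×10⁹ m.
d = 0.519 AU = 7.76×10¹⁰ m.
L = 4πR_⋆²σT_⋆⁴ = 4π(1.18×10⁹)² × 5.67×10⁻⁸ × (8620)⁴ = 5.51×10²⁷ W.
S = L/(4πd²) = 7.27×10⁴ W m⁻².
Energy balance: absorbed = emitted ⇒ πR²·S(1−A) = 4πR²·σT_eq⁴, so T_eq⁴ = S(1−A)/(4σ).
T_eq = [7.27×10⁴ × 0.56 / (4 × 5.67×10⁻⁸)]^(1/4) = (1.80×10¹¹)^(1/4) = 651 K.

T_eq ≈ 651 K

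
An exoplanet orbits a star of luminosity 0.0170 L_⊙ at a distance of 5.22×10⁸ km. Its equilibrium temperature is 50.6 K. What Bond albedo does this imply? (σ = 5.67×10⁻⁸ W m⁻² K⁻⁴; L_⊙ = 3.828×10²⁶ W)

d = 5.22×10⁸ km = 5.22×10¹¹ m.
L = 0.0170 × 3.828×10²⁶ = 6.51×10²⁴ W.
Flux: S = L/(4πd²) = 6.51×10²⁴/(4π×(5.22×10¹¹)²) = 1.90 W m⁻².
From T_eq⁴ = S(1−A)/(4σ): 1−A = 4σT_eq⁴/S.
1−A = 4 × 5.67×10⁻⁸ × (50.6)⁴ / 1.90 = 0.782.

A ≈ 0.22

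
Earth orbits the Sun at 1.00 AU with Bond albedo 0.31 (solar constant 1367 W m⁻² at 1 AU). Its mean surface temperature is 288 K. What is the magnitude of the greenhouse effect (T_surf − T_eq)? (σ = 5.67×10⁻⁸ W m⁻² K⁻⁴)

S = 1367/1.00² = 1367 W m⁻².
T_eq = [S(1−A)/(4σ)]^(1/4) = [1367×0.69/(4×5.67×10⁻⁸)]^(1/4) = 253.9 K.
ΔT = T_surf − T_eq = 288 − 253.9.

ΔT ≈ 34.1 K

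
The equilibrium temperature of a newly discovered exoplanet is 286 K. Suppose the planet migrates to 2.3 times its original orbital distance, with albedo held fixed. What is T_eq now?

T_eq ≈ 189 K

T_eq ∝ L^(1/4) · d^(−1/2).
T′ = 286 / 2.3^(1/2) = 189 K.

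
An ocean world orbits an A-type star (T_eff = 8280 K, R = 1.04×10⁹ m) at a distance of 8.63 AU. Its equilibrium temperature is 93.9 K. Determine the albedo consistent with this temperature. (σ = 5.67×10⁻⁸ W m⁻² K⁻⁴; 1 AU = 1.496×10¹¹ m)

A ≈ 0.90

d = 8.63 AU = 1.29×10¹² m.
L = 4πR_⋆²σT_⋆⁴ = 4π(1.04×10⁹)² × 5.67×10⁻⁸ × (8280)⁴ = 3.62×10²⁷ W.
S = L/(4πd²) = 173 W m⁻².
From T_eq⁴ = S(1−A)/(4σ): 1−A = 4σT_eq⁴/S.
1−A = 4 × 5.67×10⁻⁸ × (93.9)⁴ / 173 = 0.102.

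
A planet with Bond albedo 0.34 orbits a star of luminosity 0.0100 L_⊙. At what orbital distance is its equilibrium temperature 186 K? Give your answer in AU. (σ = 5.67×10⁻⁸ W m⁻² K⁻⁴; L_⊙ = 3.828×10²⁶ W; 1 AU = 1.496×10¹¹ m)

L = 0.0100 × 3.828×10²⁶ = 3.83×10²⁴ W.
From T_eq⁴ = L(1−A)/(16πσd²): d = √[L(1−A)/(16πσT_eq⁴)].
d = √[3.83×10²⁴ × 0.66 / (16π × 5.67×10⁻⁸ × (186)⁴)] = 2.72×10¹⁰ m = 0.182 AU.

d ≈ 0.182 AU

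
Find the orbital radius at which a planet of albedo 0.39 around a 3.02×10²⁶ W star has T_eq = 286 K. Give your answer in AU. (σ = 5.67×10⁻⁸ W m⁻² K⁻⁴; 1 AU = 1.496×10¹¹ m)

From T_eq⁴ = L(1−A)/(16πσd²): d = √[L(1−A)/(16πσT_eq⁴)].
d = √[3.02×10²⁶ × 0.61 / (16π × 5.67×10⁻⁸ × (286)⁴)] = 9.83×10¹⁰ m = 0.657 AU.

d ≈ 0.657 AU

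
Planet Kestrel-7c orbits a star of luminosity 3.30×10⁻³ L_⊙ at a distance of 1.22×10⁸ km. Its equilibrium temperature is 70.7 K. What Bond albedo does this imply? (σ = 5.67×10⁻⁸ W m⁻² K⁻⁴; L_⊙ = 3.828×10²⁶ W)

A ≈ 0.16

d = 1.22×10⁸ km = 1.22×10¹¹ m.
L = 3.30×10⁻³ × 3.828×10²⁶ = 1.26×10²⁴ W.
Flux: S = L/(4πd²) = 1.26×10²⁴/(4π×(1.22×10¹¹)²) = 6.75 W m⁻².
From T_eq⁴ = S(1−A)/(4σ): 1−A = 4σT_eq⁴/S.
1−A = 4 × 5.67×10⁻⁸ × (70.7)⁴ / 6.75 = 0.839.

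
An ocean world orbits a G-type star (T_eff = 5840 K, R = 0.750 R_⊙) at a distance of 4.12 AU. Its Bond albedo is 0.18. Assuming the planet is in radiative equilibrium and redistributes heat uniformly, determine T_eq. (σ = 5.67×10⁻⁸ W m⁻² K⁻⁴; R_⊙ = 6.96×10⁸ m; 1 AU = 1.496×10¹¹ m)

T_eq ≈ 114 K

R_⋆ = 0.750 × 6.96×10⁸ = 5.22×10⁸ m.
d = 4.12 AU = 6.16×10¹¹ m.
L = 4πR_⋆²σT_⋆⁴ = 4π(5.22×10⁸)² × 5.67×10⁻⁸ × (5840)⁴ = 2.26×10²⁶ W.
S = L/(4πd²) = 47.3 W m⁻².
Energy balance: absorbed = emitted ⇒ πR²·S(1−A) = 4πR²·σT_eq⁴, so T_eq⁴ = S(1−A)/(4σ).
T_eq = [47.3 × 0.82 / (4 × 5.67×10⁻⁸)]^(1/4) = (1.71×10⁸)^(1/4) = 114 K.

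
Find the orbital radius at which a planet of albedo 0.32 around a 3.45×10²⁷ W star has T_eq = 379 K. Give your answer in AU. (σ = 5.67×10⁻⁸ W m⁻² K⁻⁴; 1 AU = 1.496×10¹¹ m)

From T_eq⁴ = L(1−A)/(16πσd²): d = √[L(1−A)/(16πσT_eq⁴)].
d = √[3.45×10²⁷ × 0.68 / (16π × 5.67×10⁻⁸ × (379)⁴)] = 2.00×10¹¹ m = 1.34 AU.

d ≈ 1.34 AU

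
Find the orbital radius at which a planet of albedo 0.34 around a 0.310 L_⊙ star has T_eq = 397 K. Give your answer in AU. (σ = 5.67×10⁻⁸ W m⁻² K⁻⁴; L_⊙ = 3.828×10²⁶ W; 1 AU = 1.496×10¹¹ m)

d ≈ 0.222 AU

L = 0.310 × 3.828×10²⁶ = 1.19×10²⁶ W.
From T_eq⁴ = L(1−A)/(16πσd²): d = √[L(1−A)/(16πσT_eq⁴)].
d = √[1.19×10²⁶ × 0.66 / (16π × 5.67×10⁻⁸ × (397)⁴)] = 3.33×10¹⁰ m = 0.222 AU.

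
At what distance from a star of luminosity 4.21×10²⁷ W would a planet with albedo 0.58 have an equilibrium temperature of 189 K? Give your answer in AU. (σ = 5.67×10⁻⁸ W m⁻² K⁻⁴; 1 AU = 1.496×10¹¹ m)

d ≈ 4.66 AU

From T_eq⁴ = L(1−A)/(16πσd²): d = √[L(1−A)/(16πσT_eq⁴)].
d = √[4.21×10²⁷ × 0.42 / (16π × 5.67×10⁻⁸ × (189)⁴)] = 6.97×10¹¹ m = 4.66 AU.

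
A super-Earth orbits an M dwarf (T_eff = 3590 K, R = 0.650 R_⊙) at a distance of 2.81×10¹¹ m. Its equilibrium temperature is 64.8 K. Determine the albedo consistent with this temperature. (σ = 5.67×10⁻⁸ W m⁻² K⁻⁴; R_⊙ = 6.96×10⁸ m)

R_⋆ = 0.650 × 6.96×10⁸ = 4.52×10⁸ m.
L = 4πR_⋆²σT_⋆⁴ = 4π(4.52×10⁸)² × 5.67×10⁻⁸ × (3590)⁴ = 2.42×10²⁵ W.
S = L/(4πd²) = 24.4 W m⁻².
From T_eq⁴ = S(1−A)/(4σ): 1−A = 4σT_eq⁴/S.
1−A = 4 × 5.67×10⁻⁸ × (64.8)⁴ / 24.4 = 0.164.

A ≈ 0.84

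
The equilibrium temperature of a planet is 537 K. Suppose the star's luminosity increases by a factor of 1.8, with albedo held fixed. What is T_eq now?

T_eq ∝ L^(1/4) · d^(−1/2).
T′ = 537 × 1.8^(1/4) = 622 K.

T_eq ≈ 622 K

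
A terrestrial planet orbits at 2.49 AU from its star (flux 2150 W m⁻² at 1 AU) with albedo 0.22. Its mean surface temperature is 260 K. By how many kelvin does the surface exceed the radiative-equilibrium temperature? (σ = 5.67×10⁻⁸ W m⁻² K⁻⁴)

S = 2150/2.49² = 346.8 W m⁻².
T_eq = [S(1−A)/(4σ)]^(1/4) = [346.8×0.78/(4×5.67×10⁻⁸)]^(1/4) = 185.8 K.
ΔT = T_surf − T_eq = 260 − 185.8.

ΔT ≈ 74.2 K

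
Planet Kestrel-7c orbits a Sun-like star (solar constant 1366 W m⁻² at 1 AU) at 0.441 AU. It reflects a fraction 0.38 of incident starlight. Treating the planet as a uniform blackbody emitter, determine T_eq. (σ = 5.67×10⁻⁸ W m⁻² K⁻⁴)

Flux at 0.441 AU: S = 1366/0.441² = 7020 W m⁻².
Energy balance: absorbed = emitted ⇒ πR²·S(1−A) = 4πR²·σT_eq⁴, so T_eq⁴ = S(1−A)/(4σ).
T_eq = [7020 × 0.62 / (4 × 5.67×10⁻⁸)]^(1/4) = (1.92×10¹⁰)^(1/4) = 372 K.

T_eq ≈ 372 K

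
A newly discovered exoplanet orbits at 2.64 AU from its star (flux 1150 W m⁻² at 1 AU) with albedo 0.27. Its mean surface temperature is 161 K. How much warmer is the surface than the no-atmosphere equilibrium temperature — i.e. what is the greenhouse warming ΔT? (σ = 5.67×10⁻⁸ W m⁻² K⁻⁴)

S = 1150/2.64² = 165.0 W m⁻².
T_eq = [S(1−A)/(4σ)]^(1/4) = [165.0×0.73/(4×5.67×10⁻⁸)]^(1/4) = 151.8 K.
ΔT = T_surf − T_eq = 161 − 151.8.

ΔT ≈ 9.2 K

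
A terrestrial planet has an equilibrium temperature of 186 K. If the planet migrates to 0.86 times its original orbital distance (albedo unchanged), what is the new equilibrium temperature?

T_eq ≈ 201 K

T_eq ∝ L^(1/4) · d^(−1/2).
T′ = 186 / 0.86^(1/2) = 201 K.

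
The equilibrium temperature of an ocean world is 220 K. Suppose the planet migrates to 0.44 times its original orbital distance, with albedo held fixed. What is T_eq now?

T_eq ≈ 332 K

T_eq ∝ L^(1/4) · d^(−1/2).
T′ = 220 / 0.44^(1/2) = 332 K.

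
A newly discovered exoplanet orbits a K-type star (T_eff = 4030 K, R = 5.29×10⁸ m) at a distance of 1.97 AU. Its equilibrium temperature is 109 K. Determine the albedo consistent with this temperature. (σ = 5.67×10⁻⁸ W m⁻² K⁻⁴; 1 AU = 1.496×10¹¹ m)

d = 1.97 AU = 2.95×10¹¹ m.
L = 4πR_⋆²σT_⋆⁴ = 4π(5.29×10⁸)² × 5.67×10⁻⁸ × (4030)⁴ = 5.26×10²⁵ W.
S = L/(4πd²) = 48.2 W m⁻².
From T_eq⁴ = S(1−A)/(4σ): 1−A = 4σT_eq⁴/S.
1−A = 4 × 5.67×10⁻⁸ × (109)⁴ / 48.2 = 0.664.

A ≈ 0.34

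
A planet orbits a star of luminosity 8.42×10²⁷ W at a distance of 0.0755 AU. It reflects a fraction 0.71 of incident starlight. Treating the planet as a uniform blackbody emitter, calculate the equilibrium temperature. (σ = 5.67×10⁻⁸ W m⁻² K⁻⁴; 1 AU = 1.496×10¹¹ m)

T_eq ≈ 1610 K

d = 0.0755 AU = 1.13×10¹⁰ m.
Flux: S = L/(4πd²) = 8.42×10²⁷/(4π×(1.13×10¹⁰)²) = 5.25×10⁶ W m⁻².
Energy balance: absorbed = emitted ⇒ πR²·S(1−A) = 4πR²·σT_eq⁴, so T_eq⁴ = S(1−A)/(4σ).
T_eq = [5.25×10⁶ × 0.29 / (4 × 5.67×10⁻⁸)]^(1/4) = (6.72×10¹²)^(1/4) = 1610 K.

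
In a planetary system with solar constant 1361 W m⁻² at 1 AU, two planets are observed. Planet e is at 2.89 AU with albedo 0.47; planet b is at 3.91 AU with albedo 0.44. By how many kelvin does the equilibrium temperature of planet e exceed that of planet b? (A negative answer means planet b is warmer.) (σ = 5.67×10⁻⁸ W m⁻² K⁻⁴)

ΔT ≈ 17.9 K

T_eq = [S₀(1−A)/(4σd²)]^(1/4), so T ∝ (1−A)^(1/4) / √d.
T₁ = [1361×0.53/(4×5.67×10⁻⁸×2.89²)]^(1/4) = 139.69 K.
T₂ = [1361×0.56/(4×5.67×10⁻⁸×3.91²)]^(1/4) = 121.76 K.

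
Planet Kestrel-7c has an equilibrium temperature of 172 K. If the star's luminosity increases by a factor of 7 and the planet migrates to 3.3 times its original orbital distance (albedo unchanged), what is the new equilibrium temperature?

T_eq ≈ 154 K

T_eq ∝ L^(1/4) · d^(−1/2).
T′ = 172 × 7^(1/4) / 3.3^(1/2) = 154 K.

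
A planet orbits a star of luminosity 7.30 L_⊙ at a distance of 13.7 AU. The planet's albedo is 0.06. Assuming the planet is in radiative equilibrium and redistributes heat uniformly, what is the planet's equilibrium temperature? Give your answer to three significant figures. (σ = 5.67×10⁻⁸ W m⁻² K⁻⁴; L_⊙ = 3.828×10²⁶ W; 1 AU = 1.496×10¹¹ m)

d = 13.7 AU = 2.05×10¹² m.
L = 7.30 × 3.828×10²⁶ = 2.79×10²⁷ W.
Flux: S = L/(4πd²) = 2.79×10²⁷/(4π×(2.05×10¹²)²) = 52.9 W m⁻².
Energy balance: absorbed = emitted ⇒ πR²·S(1−A) = 4πR²·σT_eq⁴, so T_eq⁴ = S(1−A)/(4σ).
T_eq = [52.9 × 0.94 / (4 × 5.67×10⁻⁸)]^(1/4) = (2.19×10⁸)^(1/4) = 122 K.

T_eq ≈ 122 K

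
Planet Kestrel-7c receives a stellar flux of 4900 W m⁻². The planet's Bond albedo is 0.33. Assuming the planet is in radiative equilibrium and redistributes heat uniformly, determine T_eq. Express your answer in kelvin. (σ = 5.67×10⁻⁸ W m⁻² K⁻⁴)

T_eq ≈ 347 K

Energy balance: absorbed = emitted ⇒ πR²·S(1−A) = 4πR²·σT_eq⁴, so T_eq⁴ = S(1−A)/(4σ).
T_eq = [4900 × 0.67 / (4 × 5.67×10⁻⁸)]^(1/4) = (1.45×10¹⁰)^(1/4) = 347 K.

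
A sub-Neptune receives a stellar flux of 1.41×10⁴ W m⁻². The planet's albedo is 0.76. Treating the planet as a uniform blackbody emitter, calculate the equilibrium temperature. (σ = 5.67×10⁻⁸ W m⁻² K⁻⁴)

T_eq ≈ 349 K

Energy balance: absorbed = emitted ⇒ πR²·S(1−A) = 4πR²·σT_eq⁴, so T_eq⁴ = S(1−A)/(4σ).
T_eq = [1.41×10⁴ × 0.24 / (4 × 5.67×10⁻⁸)]^(1/4) = (1.49×10¹⁰)^(1/4) = 349 K.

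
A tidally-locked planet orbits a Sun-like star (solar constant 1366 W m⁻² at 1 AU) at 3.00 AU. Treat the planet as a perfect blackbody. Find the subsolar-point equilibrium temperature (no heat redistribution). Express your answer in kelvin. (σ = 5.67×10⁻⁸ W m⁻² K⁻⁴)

Flux at 3.00 AU: S = 1366/3.00² = 152 W m⁻².
At the subsolar point the surface absorbs S(1−A) and emits σT⁴ per unit area — no factor of 4, since only the local patch is in balance.
T = [152 × 1.00 / 5.67×10⁻⁸]^(1/4) = (2.68×10⁹)^(1/4) = 227 K.

T_ss ≈ 227 K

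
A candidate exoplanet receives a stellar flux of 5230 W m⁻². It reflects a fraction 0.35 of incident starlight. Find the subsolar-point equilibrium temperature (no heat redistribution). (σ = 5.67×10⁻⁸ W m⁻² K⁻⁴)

T_ss ≈ 495 K

At the subsolar point the surface absorbs S(1−A) and emits σT⁴ per unit area — no factor of 4, since only the local patch is in balance.
T = [5230 × 0.65 / 5.67×10⁻⁸]^(1/4) = (6.00×10¹⁰)^(1/4) = 495 K.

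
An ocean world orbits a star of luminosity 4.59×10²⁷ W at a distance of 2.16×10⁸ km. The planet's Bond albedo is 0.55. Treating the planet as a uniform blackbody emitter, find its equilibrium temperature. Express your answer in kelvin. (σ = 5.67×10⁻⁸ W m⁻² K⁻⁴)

T_eq ≈ 353 K

d = 2.16×10⁸ km = 2.16×10¹¹ m.
Flux: S = L/(4πd²) = 4.59×10²⁷/(4π×(2.16×10¹¹)²) = 7830 W m⁻².
Energy balance: absorbed = emitted ⇒ πR²·S(1−A) = 4πR²·σT_eq⁴, so T_eq⁴ = S(1−A)/(4σ).
T_eq = [7830 × 0.45 / (4 × 5.67×10⁻⁸)]^(1/4) = (1.55×10¹⁰)^(1/4) = 353 K.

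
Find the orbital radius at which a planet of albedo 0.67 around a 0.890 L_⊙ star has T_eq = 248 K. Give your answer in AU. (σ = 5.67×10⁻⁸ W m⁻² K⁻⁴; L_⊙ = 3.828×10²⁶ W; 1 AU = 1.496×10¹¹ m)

d ≈ 0.683 AU

L = 0.890 × 3.828×10²⁶ = 3.41×10²⁶ W.
From T_eq⁴ = L(1−A)/(16πσd²): d = √[L(1−A)/(16πσT_eq⁴)].
d = √[3.41×10²⁶ × 0.33 / (16π × 5.67×10⁻⁸ × (248)⁴)] = 1.02×10¹¹ m = 0.683 AU.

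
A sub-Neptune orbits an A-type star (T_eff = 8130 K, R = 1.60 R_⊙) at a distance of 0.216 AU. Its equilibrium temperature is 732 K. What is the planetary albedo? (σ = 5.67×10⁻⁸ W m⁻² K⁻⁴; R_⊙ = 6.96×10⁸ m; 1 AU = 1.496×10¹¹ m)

A ≈ 0.78

R_⋆ = 1.60 × 6.96×10⁸ = 1.11×10⁹ m.
d = 0.216 AU = 3.23×10¹⁰ m.
L = 4πR_⋆²σT_⋆⁴ = 4π(1.11×10⁹)² × 5.67×10⁻⁸ × (8130)⁴ = 3.86×10²⁷ W.
S = L/(4πd²) = 2.94×10⁵ W m⁻².
From T_eq⁴ = S(1−A)/(4σ): 1−A = 4σT_eq⁴/S.
1−A = 4 × 5.67×10⁻⁸ × (732)⁴ / 2.94×10⁵ = 0.221.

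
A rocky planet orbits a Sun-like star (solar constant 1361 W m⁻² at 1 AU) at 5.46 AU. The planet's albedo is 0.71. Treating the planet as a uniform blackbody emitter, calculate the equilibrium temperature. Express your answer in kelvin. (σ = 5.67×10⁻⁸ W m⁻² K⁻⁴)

Flux at 5.46 AU: S = 1361/5.46² = 45.7 W m⁻².
Energy balance: absorbed = emitted ⇒ πR²·S(1−A) = 4πR²·σT_eq⁴, so T_eq⁴ = S(1−A)/(4σ).
T_eq = [45.7 × 0.29 / (4 × 5.67×10⁻⁸)]^(1/4) = (5.84×10⁷)^(1/4) = 87.4 K.

T_eq ≈ 87.4 K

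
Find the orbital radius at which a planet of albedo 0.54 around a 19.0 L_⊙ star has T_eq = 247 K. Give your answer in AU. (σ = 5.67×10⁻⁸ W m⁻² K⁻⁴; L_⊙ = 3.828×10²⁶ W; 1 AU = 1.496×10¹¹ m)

d ≈ 3.75 AU

L = 19.0 × 3.828×10²⁶ = 7.27×10²⁷ W.
From T_eq⁴ = L(1−A)/(16πσd²): d = √[L(1−A)/(16πσT_eq⁴)].
d = √[7.27×10²⁷ × 0.46 / (16π × 5.67×10⁻⁸ × (247)⁴)] = 5.62×10¹¹ m = 3.75 AU.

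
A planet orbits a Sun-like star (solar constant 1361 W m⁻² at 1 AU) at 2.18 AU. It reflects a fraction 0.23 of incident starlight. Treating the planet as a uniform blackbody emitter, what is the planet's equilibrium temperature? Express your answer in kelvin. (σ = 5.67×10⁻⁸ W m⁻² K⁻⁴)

T_eq ≈ 177 K

Flux at 2.18 AU: S = 1361/2.18² = 286 W m⁻².
Energy balance: absorbed = emitted ⇒ πR²·S(1−A) = 4πR²·σT_eq⁴, so T_eq⁴ = S(1−A)/(4σ).
T_eq = [286 × 0.77 / (4 × 5.67×10⁻⁸)]^(1/4) = (9.72×10⁸)^(1/4) = 177 K.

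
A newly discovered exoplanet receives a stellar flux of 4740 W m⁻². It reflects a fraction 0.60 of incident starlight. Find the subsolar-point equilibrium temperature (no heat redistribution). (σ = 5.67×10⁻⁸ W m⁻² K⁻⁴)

T_ss ≈ 428 K

At the subsolar point the surface absorbs S(1−A) and emits σT⁴ per unit area — no factor of 4, since only the local patch is in balance.
T = [4740 × 0.40 / 5.67×10⁻⁸]^(1/4) = (3.34×10¹⁰)^(1/4) = 428 K.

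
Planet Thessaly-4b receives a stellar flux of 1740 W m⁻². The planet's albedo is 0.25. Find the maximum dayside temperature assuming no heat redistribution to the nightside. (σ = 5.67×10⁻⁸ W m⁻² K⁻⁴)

With no redistribution each surface element balances locally: S(1−A) = σT⁴.
T = [1740 × 0.75 / 5.67×10⁻⁸]^(1/4) = (2.30×10¹⁰)^(1/4) = 389 K.

T_ss ≈ 389 K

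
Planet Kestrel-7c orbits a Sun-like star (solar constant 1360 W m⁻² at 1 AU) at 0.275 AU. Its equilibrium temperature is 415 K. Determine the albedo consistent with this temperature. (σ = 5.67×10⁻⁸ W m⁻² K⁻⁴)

Flux at 0.275 AU: S = 1360/0.275² = 1.80×10⁴ W m⁻².
From T_eq⁴ = S(1−A)/(4σ): 1−A = 4σT_eq⁴/S.
1−A = 4 × 5.67×10⁻⁸ × (415)⁴ / 1.80×10⁴ = 0.374.

A ≈ 0.63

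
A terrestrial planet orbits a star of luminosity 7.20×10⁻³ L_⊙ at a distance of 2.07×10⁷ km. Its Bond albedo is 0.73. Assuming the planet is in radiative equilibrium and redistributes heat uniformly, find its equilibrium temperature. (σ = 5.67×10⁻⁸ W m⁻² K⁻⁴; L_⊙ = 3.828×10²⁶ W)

T_eq ≈ 157 K

d = 2.07×10⁷ km = 2.07×10¹⁰ m.
L = 7.20×10⁻³ × 3.828×10²⁶ = 2.76×10²⁴ W.
Flux: S = L/(4πd²) = 2.76×10²⁴/(4π×(2.07×10¹⁰)²) = 512 W m⁻².
Energy balance: absorbed = emitted ⇒ πR²·S(1−A) = 4πR²·σT_eq⁴, so T_eq⁴ = S(1−A)/(4σ).
T_eq = [512 × 0.27 / (4 × 5.67×10⁻⁸)]^(1/4) = (6.09×10⁸)^(1/4) = 157 K.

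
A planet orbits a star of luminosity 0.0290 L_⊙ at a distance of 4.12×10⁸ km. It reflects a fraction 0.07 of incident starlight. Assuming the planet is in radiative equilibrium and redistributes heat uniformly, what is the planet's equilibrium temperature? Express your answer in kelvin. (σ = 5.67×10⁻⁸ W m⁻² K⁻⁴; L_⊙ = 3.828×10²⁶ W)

d = 4.12×10⁸ km = 4.12×10¹¹ m.
L = 0.0290 × 3.828×10²⁶ = 1.11×10²⁵ W.
Flux: S = L/(4πd²) = 1.11×10²⁵/(4π×(4.12×10¹¹)²) = 5.20 W m⁻².
Energy balance: absorbed = emitted ⇒ πR²·S(1−A) = 4πR²·σT_eq⁴, so T_eq⁴ = S(1−A)/(4σ).
T_eq = [5.20 × 0.93 / (4 × 5.67×10⁻⁸)]^(1/4) = (2.13×10⁷)^(1/4) = 68.0 K.

T_eq ≈ 68.0 K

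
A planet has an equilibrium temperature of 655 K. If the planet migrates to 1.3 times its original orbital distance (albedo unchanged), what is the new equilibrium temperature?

T_eq ≈ 574 K

T_eq ∝ L^(1/4) · d^(−1/2).
T′ = 655 / 1.3^(1/2) = 574 K.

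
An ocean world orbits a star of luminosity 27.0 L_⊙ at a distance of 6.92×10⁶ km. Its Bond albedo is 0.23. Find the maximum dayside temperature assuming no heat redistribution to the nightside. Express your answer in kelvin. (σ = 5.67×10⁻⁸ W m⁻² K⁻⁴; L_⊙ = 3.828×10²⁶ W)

T_ss ≈ 3910 K

d = 6.92×10⁶ km = 6.92×10⁹ m.
L = 27.0 × 3.828×10²⁶ = 1.03×10²⁸ W.
Flux: S = L/(4πd²) = 1.03×10²⁸/(4π×(6.92×10⁹)²) = 1.72×10⁷ W m⁻².
With no redistribution each surface element balances locally: S(1−A) = σT⁴.
T = [1.72×10⁷ × 0.77 / 5.67×10⁻⁸]^(1/4) = (2.33×10¹⁴)^(1/4) = 3910 K.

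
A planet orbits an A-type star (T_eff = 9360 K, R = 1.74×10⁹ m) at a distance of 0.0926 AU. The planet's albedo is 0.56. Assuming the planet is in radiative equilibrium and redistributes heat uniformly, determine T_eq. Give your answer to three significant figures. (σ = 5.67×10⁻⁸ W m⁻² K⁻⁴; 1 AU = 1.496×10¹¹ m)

T_eq ≈ 1910 K

d = 0.0926 AU = 1.39×10¹⁰ m.
L = 4πR_⋆²σT_⋆⁴ = 4π(1.74×10⁹)² × 5.67×10⁻⁸ × (9360)⁴ = 1.66×10²⁸ W.
S = L/(4πd²) = 6.87×10⁶ W m⁻².
Energy balance: absorbed = emitted ⇒ πR²·S(1−A) = 4πR²·σT_eq⁴, so T_eq⁴ = S(1−A)/(4σ).
T_eq = [6.87×10⁶ × 0.44 / (4 × 5.67×10⁻⁸)]^(1/4) = (1.33×10¹³)^(1/4) = 1910 K.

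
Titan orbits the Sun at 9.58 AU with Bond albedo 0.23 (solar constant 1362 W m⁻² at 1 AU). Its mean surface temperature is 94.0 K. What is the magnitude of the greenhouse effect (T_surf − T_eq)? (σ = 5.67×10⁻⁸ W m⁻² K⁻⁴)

S = 1362/9.58² = 14.84 W m⁻².
T_eq = [S(1−A)/(4σ)]^(1/4) = [14.84×0.77/(4×5.67×10⁻⁸)]^(1/4) = 84.3 K.
ΔT = T_surf − T_eq = 94 − 84.3.

ΔT ≈ 9.7 K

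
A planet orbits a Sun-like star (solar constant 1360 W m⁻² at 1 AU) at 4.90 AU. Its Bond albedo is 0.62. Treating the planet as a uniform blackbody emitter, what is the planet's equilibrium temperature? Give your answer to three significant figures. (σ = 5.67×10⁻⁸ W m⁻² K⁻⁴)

T_eq ≈ 98.7 K

Flux at 4.90 AU: S = 1360/4.90² = 56.6 W m⁻².
Energy balance: absorbed = emitted ⇒ πR²·S(1−A) = 4πR²·σT_eq⁴, so T_eq⁴ = S(1−A)/(4σ).
T_eq = [56.6 × 0.38 / (4 × 5.67×10⁻⁸)]^(1/4) = (9.49×10⁷)^(1/4) = 98.7 K.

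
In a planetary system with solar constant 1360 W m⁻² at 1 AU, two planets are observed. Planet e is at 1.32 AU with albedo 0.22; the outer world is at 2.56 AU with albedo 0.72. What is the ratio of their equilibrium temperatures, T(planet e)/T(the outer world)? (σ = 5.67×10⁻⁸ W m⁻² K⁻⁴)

T_eq = [S₀(1−A)/(4σd²)]^(1/4), so T ∝ (1−A)^(1/4) / √d.
T₁ = [1360×0.78/(4×5.67×10⁻⁸×1.32²)]^(1/4) = 227.62 K.
T₂ = [1360×0.28/(4×5.67×10⁻⁸×2.56²)]^(1/4) = 126.52 K.

T₁/T₂ ≈ 1.799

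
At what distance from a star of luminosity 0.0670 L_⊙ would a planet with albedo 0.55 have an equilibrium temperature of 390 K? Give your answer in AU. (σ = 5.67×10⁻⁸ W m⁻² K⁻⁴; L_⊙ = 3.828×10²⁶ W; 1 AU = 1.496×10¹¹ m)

L = 0.0670 × 3.828×10²⁶ = 2.56×10²⁵ W.
From T_eq⁴ = L(1−A)/(16πσd²): d = √[L(1−A)/(16πσT_eq⁴)].
d = √[2.56×10²⁵ × 0.45 / (16π × 5.67×10⁻⁸ × (390)⁴)] = 1.32×10¹⁰ m = 0.0884 AU.

d ≈ 0.0884 AU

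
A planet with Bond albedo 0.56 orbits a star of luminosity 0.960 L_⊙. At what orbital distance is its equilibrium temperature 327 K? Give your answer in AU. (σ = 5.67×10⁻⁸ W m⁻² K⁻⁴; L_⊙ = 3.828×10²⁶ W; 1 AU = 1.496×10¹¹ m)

d ≈ 0.471 AU

L = 0.960 × 3.828×10²⁶ = 3.67×10²⁶ W.
From T_eq⁴ = L(1−A)/(16πσd²): d = √[L(1−A)/(16πσT_eq⁴)].
d = √[3.67×10²⁶ × 0.44 / (16π × 5.67×10⁻⁸ × (327)⁴)] = 7.04×10¹⁰ m = 0.471 AU.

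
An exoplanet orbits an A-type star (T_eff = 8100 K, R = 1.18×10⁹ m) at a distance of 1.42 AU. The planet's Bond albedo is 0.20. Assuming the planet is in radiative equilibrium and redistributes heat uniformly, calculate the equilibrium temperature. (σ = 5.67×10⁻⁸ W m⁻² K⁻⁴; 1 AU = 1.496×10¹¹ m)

T_eq ≈ 404 K

d = 1.42 AU = 2.12×10¹¹ m.
L = 4πR_⋆²σT_⋆⁴ = 4π(1.18×10⁹)² × 5.67×10⁻⁸ × (8100)⁴ = 4.27×10²⁷ W.
S = L/(4πd²) = 7530 W m⁻².
Energy balance: absorbed = emitted ⇒ πR²·S(1−A) = 4πR²·σT_eq⁴, so T_eq⁴ = S(1−A)/(4σ).
T_eq = [7530 × 0.80 / (4 × 5.67×10⁻⁸)]^(1/4) = (2.66×10¹⁰)^(1/4) = 404 K.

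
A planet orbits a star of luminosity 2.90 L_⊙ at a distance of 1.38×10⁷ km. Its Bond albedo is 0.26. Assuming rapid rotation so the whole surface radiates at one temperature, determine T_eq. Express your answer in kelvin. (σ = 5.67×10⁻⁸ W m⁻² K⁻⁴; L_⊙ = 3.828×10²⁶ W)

d = 1.38×10⁷ km = 1.38×10¹⁰ m.
L = 2.90 × 3.828×10²⁶ = 1.11×10²⁷ W.
Flux: S = L/(4πd²) = 1.11×10²⁷/(4π×(1.38×10¹⁰)²) = 4.64×10⁵ W m⁻².
Energy balance: absorbed = emitted ⇒ πR²·S(1−A) = 4πR²·σT_eq⁴, so T_eq⁴ = S(1−A)/(4σ).
T_eq = [4.64×10⁵ × 0.74 / (4 × 5.67×10⁻⁸)]^(1/4) = (1.51×10¹²)^(1/4) = 1110 K.

T_eq ≈ 1110 K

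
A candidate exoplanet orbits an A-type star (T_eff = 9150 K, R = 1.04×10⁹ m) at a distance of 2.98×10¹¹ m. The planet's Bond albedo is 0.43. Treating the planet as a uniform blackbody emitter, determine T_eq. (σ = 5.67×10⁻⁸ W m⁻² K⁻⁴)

L = 4πR_⋆²σT_⋆⁴ = 4π(1.04×10⁹)² × 5.67×10⁻⁸ × (9150)⁴ = 5.40×10²⁷ W.
S = L/(4πd²) = 4840 W m⁻².
Energy balance: absorbed = emitted ⇒ πR²·S(1−A) = 4πR²·σT_eq⁴, so T_eq⁴ = S(1−A)/(4σ).
T_eq = [4840 × 0.57 / (4 × 5.67×10⁻⁸)]^(1/4) = (1.22×10¹⁰)^(1/4) = 332 K.

T_eq ≈ 332 K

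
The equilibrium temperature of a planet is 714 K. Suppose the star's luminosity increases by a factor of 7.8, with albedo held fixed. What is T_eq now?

T_eq ∝ L^(1/4) · d^(−1/2).
T′ = 714 × 7.8^(1/4) = 1190 K.

T_eq ≈ 1190 K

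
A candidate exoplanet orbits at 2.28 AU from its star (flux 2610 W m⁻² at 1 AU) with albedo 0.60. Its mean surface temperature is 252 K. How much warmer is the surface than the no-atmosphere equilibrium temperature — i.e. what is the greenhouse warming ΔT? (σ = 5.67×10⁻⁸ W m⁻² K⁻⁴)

S = 2610/2.28² = 502.1 W m⁻².
T_eq = [S(1−A)/(4σ)]^(1/4) = [502.1×0.40/(4×5.67×10⁻⁸)]^(1/4) = 172.5 K.
ΔT = T_surf − T_eq = 252 − 172.5.

ΔT ≈ 79.5 K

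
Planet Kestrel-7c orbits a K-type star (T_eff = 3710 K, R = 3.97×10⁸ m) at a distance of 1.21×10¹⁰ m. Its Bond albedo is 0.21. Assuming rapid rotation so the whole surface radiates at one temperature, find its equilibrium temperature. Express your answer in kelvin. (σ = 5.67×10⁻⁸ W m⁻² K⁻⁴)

T_eq ≈ 448 K

L = 4πR_⋆²σT_⋆⁴ = 4π(3.97×10⁸)² × 5.67×10⁻⁸ × (3710)⁴ = 2.13×10²⁵ W.
S = L/(4πd²) = 1.16×10⁴ W m⁻².
Energy balance: absorbed = emitted ⇒ πR²·S(1−A) = 4πR²·σT_eq⁴, so T_eq⁴ = S(1−A)/(4σ).
T_eq = [1.16×10⁴ × 0.79 / (4 × 5.67×10⁻⁸)]^(1/4) = (4.03×10¹⁰)^(1/4) = 448 K.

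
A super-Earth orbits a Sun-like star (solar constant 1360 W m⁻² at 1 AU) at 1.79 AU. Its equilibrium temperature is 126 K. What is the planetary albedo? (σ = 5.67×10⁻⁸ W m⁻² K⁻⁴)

A ≈ 0.87

Flux at 1.79 AU: S = 1360/1.79² = 424 W m⁻².
From T_eq⁴ = S(1−A)/(4σ): 1−A = 4σT_eq⁴/S.
1−A = 4 × 5.67×10⁻⁸ × (126)⁴ / 424 = 0.135.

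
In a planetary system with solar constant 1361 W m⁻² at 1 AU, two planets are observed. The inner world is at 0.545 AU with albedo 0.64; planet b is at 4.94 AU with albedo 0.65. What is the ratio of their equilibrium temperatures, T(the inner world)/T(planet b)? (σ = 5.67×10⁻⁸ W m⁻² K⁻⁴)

T_eq = [S₀(1−A)/(4σd²)]^(1/4), so T ∝ (1−A)^(1/4) / √d.
T₁ = [1361×0.36/(4×5.67×10⁻⁸×0.545²)]^(1/4) = 292.03 K.
T₂ = [1361×0.35/(4×5.67×10⁻⁸×4.94²)]^(1/4) = 96.32 K.

T₁/T₂ ≈ 3.032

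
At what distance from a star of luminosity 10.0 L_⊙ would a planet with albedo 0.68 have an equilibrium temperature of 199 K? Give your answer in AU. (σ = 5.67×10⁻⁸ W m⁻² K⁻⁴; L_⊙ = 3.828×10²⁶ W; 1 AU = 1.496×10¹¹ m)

d ≈ 3.50 AU

L = 10.0 × 3.828×10²⁶ = 3.83×10²⁷ W.
From T_eq⁴ = L(1−A)/(16πσd²): d = √[L(1−A)/(16πσT_eq⁴)].
d = √[3.83×10²⁷ × 0.32 / (16π × 5.67×10⁻⁸ × (199)⁴)] = 5.24×10¹¹ m = 3.50 AU.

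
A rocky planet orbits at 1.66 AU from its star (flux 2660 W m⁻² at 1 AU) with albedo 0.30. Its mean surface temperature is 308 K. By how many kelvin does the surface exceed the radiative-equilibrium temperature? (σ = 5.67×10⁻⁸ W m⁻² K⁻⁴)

ΔT ≈ 74.4 K

S = 2660/1.66² = 965.3 W m⁻².
T_eq = [S(1−A)/(4σ)]^(1/4) = [965.3×0.70/(4×5.67×10⁻⁸)]^(1/4) = 233.6 K.
ΔT = T_surf − T_eq = 308 − 233.6.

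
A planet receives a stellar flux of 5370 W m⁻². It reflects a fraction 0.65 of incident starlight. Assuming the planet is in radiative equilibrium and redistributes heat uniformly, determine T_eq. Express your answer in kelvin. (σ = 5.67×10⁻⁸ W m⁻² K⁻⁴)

Energy balance: absorbed = emitted ⇒ πR²·S(1−A) = 4πR²·σT_eq⁴, so T_eq⁴ = S(1−A)/(4σ).
T_eq = [5370 × 0.35 / (4 × 5.67×10⁻⁸)]^(1/4) = (8.29×10⁹)^(1/4) = 302 K.

T_eq ≈ 302 K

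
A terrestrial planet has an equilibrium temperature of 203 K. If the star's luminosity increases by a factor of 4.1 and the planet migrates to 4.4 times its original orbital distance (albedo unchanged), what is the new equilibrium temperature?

T_eq ≈ 138 K

T_eq ∝ L^(1/4) · d^(−1/2).
T′ = 203 × 4.1^(1/4) / 4.4^(1/2) = 138 K.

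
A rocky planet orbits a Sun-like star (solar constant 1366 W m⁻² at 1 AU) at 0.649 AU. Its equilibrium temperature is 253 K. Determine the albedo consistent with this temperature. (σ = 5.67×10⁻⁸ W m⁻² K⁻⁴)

Flux at 0.649 AU: S = 1366/0.649² = 3240 W m⁻².
From T_eq⁴ = S(1−A)/(4σ): 1−A = 4σT_eq⁴/S.
1−A = 4 × 5.67×10⁻⁸ × (253)⁴ / 3240 = 0.287.

A ≈ 0.71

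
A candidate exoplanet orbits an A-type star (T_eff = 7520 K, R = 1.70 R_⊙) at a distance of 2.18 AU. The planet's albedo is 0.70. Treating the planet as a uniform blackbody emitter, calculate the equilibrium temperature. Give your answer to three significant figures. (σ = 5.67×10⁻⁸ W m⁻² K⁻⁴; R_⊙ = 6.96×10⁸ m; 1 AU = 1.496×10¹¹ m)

T_eq ≈ 237 K

R_⋆ = 1.70 × 6.96×10⁸ = 1.18×10⁹ m.
d = 2.18 AU = 3.26×10¹¹ m.
L = 4πR_⋆²σT_⋆⁴ = 4π(1.18×10⁹)² × 5.67×10⁻⁸ × (7520)⁴ = 3.19×10²⁷ W.
S = L/(4πd²) = 2390 W m⁻².
Energy balance: absorbed = emitted ⇒ πR²·S(1−A) = 4πR²·σT_eq⁴, so T_eq⁴ = S(1−A)/(4σ).
T_eq = [2390 × 0.30 / (4 × 5.67×10⁻⁸)]^(1/4) = (3.16×10⁹)^(1/4) = 237 K.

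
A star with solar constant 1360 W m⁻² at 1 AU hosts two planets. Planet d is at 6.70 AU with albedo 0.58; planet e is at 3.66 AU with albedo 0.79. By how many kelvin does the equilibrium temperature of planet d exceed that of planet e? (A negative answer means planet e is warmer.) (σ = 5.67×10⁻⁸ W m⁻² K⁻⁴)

ΔT ≈ -11.9 K

T_eq = [S₀(1−A)/(4σd²)]^(1/4), so T ∝ (1−A)^(1/4) / √d.
T₁ = [1360×0.42/(4×5.67×10⁻⁸×6.70²)]^(1/4) = 86.55 K.
T₂ = [1360×0.21/(4×5.67×10⁻⁸×3.66²)]^(1/4) = 98.47 K.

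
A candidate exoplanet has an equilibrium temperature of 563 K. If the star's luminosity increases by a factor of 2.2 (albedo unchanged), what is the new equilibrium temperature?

T_eq ≈ 686 K

T_eq ∝ L^(1/4) · d^(−1/2).
T′ = 563 × 2.2^(1/4) = 686 K.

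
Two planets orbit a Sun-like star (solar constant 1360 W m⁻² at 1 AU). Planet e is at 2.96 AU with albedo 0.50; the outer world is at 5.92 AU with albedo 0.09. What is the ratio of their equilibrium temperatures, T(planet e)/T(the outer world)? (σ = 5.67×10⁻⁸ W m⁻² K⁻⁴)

T₁/T₂ ≈ 1.218

T_eq = [S₀(1−A)/(4σd²)]^(1/4), so T ∝ (1−A)^(1/4) / √d.
T₁ = [1360×0.50/(4×5.67×10⁻⁸×2.96²)]^(1/4) = 136.01 K.
T₂ = [1360×0.91/(4×5.67×10⁻⁸×5.92²)]^(1/4) = 111.71 K.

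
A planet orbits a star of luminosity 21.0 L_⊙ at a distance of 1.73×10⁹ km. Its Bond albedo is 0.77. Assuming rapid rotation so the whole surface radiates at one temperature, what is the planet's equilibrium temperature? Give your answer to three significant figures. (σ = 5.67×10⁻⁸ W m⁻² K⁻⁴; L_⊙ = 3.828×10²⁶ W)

d = 1.73×10⁹ km = 1.73×10¹² m.
L = 21.0 × 3.828×10²⁶ = 8.04×10²⁷ W.
Flux: S = L/(4πd²) = 8.04×10²⁷/(4π×(1.73×10¹²)²) = 214 W m⁻².
Energy balance: absorbed = emitted ⇒ πR²·S(1−A) = 4πR²·σT_eq⁴, so T_eq⁴ = S(1−A)/(4σ).
T_eq = [214 × 0.23 / (4 × 5.67×10⁻⁸)]^(1/4) = (2.17×10⁸)^(1/4) = 121 K.

T_eq ≈ 121 K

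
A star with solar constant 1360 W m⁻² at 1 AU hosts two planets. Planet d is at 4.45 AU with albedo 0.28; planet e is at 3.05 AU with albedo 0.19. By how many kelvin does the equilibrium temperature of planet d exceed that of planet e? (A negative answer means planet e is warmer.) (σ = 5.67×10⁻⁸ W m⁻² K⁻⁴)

ΔT ≈ -29.6 K

T_eq = [S₀(1−A)/(4σd²)]^(1/4), so T ∝ (1−A)^(1/4) / √d.
T₁ = [1360×0.72/(4×5.67×10⁻⁸×4.45²)]^(1/4) = 121.51 K.
T₂ = [1360×0.81/(4×5.67×10⁻⁸×3.05²)]^(1/4) = 151.16 K.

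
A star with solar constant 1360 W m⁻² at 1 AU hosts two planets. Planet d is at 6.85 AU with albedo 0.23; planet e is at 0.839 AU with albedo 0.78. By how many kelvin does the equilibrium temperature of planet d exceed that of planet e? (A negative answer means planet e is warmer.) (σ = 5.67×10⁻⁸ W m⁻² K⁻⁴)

T_eq = [S₀(1−A)/(4σd²)]^(1/4), so T ∝ (1−A)^(1/4) / √d.
T₁ = [1360×0.77/(4×5.67×10⁻⁸×6.85²)]^(1/4) = 99.60 K.
T₂ = [1360×0.22/(4×5.67×10⁻⁸×0.839²)]^(1/4) = 208.06 K.

ΔT ≈ -108.5 K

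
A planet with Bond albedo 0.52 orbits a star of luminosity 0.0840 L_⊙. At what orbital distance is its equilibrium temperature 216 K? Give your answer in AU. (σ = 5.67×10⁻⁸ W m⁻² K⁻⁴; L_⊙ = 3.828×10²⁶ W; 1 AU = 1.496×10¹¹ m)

d ≈ 0.333 AU

L = 0.0840 × 3.828×10²⁶ = 3.22×10²⁵ W.
From T_eq⁴ = L(1−A)/(16πσd²): d = √[L(1−A)/(16πσT_eq⁴)].
d = √[3.22×10²⁵ × 0.48 / (16π × 5.67×10⁻⁸ × (216)⁴)] = 4.99×10¹⁰ m = 0.333 AU.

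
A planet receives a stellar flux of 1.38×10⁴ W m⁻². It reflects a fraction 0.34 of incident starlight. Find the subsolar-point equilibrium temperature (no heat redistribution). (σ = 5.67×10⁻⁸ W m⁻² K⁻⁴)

At the subsolar point the surface absorbs S(1−A) and emits σT⁴ per unit area — no factor of 4, since only the local patch is in balance.
T = [1.38×10⁴ × 0.66 / 5.67×10⁻⁸]^(1/4) = (1.61×10¹¹)^(1/4) = 633 K.

T_ss ≈ 633 K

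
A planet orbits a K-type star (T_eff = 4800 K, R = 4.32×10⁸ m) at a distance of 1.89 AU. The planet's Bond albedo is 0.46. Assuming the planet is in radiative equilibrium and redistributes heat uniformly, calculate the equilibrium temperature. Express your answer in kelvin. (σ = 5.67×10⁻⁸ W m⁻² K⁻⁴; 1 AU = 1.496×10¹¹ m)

T_eq ≈ 114 K

d = 1.89 AU = 2.83×10¹¹ m.
L = 4πR_⋆²σT_⋆⁴ = 4π(4.32×10⁸)² × 5.67×10⁻⁸ × (4800)⁴ = 7.06×10²⁵ W.
S = L/(4πd²) = 70.3 W m⁻².
Energy balance: absorbed = emitted ⇒ πR²·S(1−A) = 4πR²·σT_eq⁴, so T_eq⁴ = S(1−A)/(4σ).
T_eq = [70.3 × 0.54 / (4 × 5.67×10⁻⁸)]^(1/4) = (1.67×10⁸)^(1/4) = 114 K.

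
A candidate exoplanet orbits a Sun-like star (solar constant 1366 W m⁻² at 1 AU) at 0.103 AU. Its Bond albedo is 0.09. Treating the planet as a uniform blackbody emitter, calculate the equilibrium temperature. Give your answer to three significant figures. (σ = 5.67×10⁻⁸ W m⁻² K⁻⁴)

T_eq ≈ 848 K

Flux at 0.103 AU: S = 1366/0.103² = 1.29×10⁵ W m⁻².
Energy balance: absorbed = emitted ⇒ πR²·S(1−A) = 4πR²·σT_eq⁴, so T_eq⁴ = S(1−A)/(4σ).
T_eq = [1.29×10⁵ × 0.91 / (4 × 5.67×10⁻⁸)]^(1/4) = (5.17×10¹¹)^(1/4) = 848 K.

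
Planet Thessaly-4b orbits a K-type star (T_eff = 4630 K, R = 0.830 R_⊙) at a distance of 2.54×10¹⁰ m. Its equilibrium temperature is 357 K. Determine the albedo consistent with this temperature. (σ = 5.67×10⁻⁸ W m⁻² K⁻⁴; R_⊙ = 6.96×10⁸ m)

R_⋆ = 0.830 × 6.96×10⁸ = 5.78×10⁸ m.
L = 4πR_⋆²σT_⋆⁴ = 4π(5.78×10⁸)² × 5.67×10⁻⁸ × (4630)⁴ = 1.09×10²⁶ W.
S = L/(4πd²) = 1.35×10⁴ W m⁻².
From T_eq⁴ = S(1−A)/(4σ): 1−A = 4σT_eq⁴/S.
1−A = 4 × 5.67×10⁻⁸ × (357)⁴ / 1.35×10⁴ = 0.273.

A ≈ 0.73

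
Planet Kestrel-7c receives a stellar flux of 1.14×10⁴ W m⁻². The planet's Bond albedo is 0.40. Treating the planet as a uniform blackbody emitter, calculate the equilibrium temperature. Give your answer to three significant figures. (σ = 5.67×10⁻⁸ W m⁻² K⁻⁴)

T_eq ≈ 417 K

Energy balance: absorbed = emitted ⇒ πR²·S(1−A) = 4πR²·σT_eq⁴, so T_eq⁴ = S(1−A)/(4σ).
T_eq = [1.14×10⁴ × 0.60 / (4 × 5.67×10⁻⁸)]^(1/4) = (3.02×10¹⁰)^(1/4) = 417 K.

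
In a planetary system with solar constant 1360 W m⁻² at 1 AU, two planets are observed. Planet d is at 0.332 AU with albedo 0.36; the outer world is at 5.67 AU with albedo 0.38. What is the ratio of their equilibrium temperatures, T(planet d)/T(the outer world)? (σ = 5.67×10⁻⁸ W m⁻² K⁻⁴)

T₁/T₂ ≈ 4.166

T_eq = [S₀(1−A)/(4σd²)]^(1/4), so T ∝ (1−A)^(1/4) / √d.
T₁ = [1360×0.64/(4×5.67×10⁻⁸×0.332²)]^(1/4) = 431.97 K.
T₂ = [1360×0.62/(4×5.67×10⁻⁸×5.67²)]^(1/4) = 103.70 K.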